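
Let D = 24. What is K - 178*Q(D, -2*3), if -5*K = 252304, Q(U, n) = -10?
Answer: -243404/5 ≈ -48681.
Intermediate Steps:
K = -252304/5 (K = -1/5*252304 = -252304/5 ≈ -50461.)
K - 178*Q(D, -2*3) = -252304/5 - 178*(-10) = -252304/5 + 1780 = -243404/5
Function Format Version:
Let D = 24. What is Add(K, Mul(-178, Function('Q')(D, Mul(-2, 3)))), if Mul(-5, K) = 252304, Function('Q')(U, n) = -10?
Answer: Rational(-243404, 5) ≈ -48681.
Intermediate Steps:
K = Rational(-252304, 5) (K = Mul(Rational(-1, 5), 252304) = Rational(-252304, 5) ≈ -50461.)
Add(K, Mul(-178, Function('Q')(D, Mul(-2, 3)))) = Add(Rational(-252304, 5), Mul(-178, -10)) = Add(Rational(-252304, 5), 1780) = Rational(-243404, 5)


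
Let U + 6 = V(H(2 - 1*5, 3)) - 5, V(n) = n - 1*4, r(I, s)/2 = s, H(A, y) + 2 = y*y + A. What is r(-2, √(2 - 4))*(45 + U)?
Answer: 68*I*√2 ≈ 96.167*I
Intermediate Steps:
H(A, y) = -2 + A + y² (H(A, y) = -2 + (y*y + A) = -2 + (y² + A) = -2 + (A + y²) = -2 + A + y²)
r(I, s) = 2*s
V(n) = -4 + n (V(n) = n - 4 = -4 + n)
U = -11 (U = -6 + ((-4 + (-2 + (2 - 1*5) + 3²)) - 5) = -6 + ((-4 + (-2 + (2 - 5) + 9)) - 5) = -6 + ((-4 + (-2 - 3 + 9)) - 5) = -6 + ((-4 + 4) - 5) = -6 + (0 - 5) = -6 - 5 = -11)
r(-2, √(2 - 4))*(45 + U) = (2*√(2 - 4))*(45 - 11) = (2*√(-2))*34 = (2*(I*√2))*34 = (2*I*√2)*34 = 68*I*√2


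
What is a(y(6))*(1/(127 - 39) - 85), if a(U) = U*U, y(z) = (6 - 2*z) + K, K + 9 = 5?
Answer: -186975/22 ≈ -8498.9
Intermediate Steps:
K = -4 (K = -9 + 5 = -4)
y(z) = 2 - 2*z (y(z) = (6 - 2*z) - 4 = 2 - 2*z)
a(U) = U²
a(y(6))*(1/(127 - 39) - 85) = (2 - 2*6)²*(1/(127 - 39) - 85) = (2 - 12)²*(1/88 - 85) = (-10)²*(1/88 - 85) = 100*(-7479/88) = -186975/22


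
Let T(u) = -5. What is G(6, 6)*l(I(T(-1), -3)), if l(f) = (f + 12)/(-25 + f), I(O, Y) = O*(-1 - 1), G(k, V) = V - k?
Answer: 0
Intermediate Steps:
I(O, Y) = -2*O (I(O, Y) = O*(-2) = -2*O)
l(f) = (12 + f)/(-25 + f)
G(6, 6)*l(I(T(-1), -3)) = (6 - 1*6)*((12 - 2*(-5))/(-25 - 2*(-5))) = (6 - 6)*((12 + 10)/(-25 + 10)) = 0*(22/(-15)) = 0*(-1/15*22) = 0*(-22/15) = 0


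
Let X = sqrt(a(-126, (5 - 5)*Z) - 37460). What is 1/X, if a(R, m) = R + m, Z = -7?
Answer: -I*sqrt(37586)/37586 ≈ -0.0051581*I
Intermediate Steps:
X = I*sqrt(37586) (X = sqrt((-126 + (5 - 5)*(-7)) - 37460) = sqrt((-126 + 0*(-7)) - 37460) = sqrt((-126 + 0) - 37460) = sqrt(-126 - 37460) = sqrt(-37586) = I*sqrt(37586) ≈ 193.87*I)
1/X = 1/(I*sqrt(37586)) = -I*sqrt(37586)/37586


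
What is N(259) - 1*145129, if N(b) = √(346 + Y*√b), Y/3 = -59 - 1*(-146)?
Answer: -145129 + √(346 + 261*√259) ≈ -1.4506e+5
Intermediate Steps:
Y = 261 (Y = 3*(-59 - 1*(-146)) = 3*(-59 + 146) = 3*87 = 261)
N(b) = √(346 + 261*√b)
N(259) - 1*145129 = √(346 + 261*√259) - 1*145129 = √(346 + 261*√259) - 145129 = -145129 + √(346 + 261*√259)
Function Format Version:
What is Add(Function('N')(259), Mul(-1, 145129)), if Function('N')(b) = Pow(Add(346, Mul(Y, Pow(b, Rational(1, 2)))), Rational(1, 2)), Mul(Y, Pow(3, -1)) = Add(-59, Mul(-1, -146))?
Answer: Add(-145129, Pow(Add(346, Mul(261, Pow(259, Rational(1, 2)))), Rational(1, 2))) ≈ -1.4506e+5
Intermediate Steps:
Y = 261 (Y = Mul(3, Add(-59, Mul(-1, -146))) = Mul(3, Add(-59, 146)) = Mul(3, 87) = 261)
Function('N')(b) = Pow(Add(346, Mul(261, Pow(b, Rational(1, 2)))), Rational(1, 2))
Add(Function('N')(259), Mul(-1, 145129)) = Add(Pow(Add(346, Mul(261, Pow(259, Rational(1, 2)))), Rational(1, 2)), Mul(-1, 145129)) = Add(Pow(Add(346, Mul(261, Pow(259, Rational(1, 2)))), Rational(1, 2)), -145129) = Add(-145129, Pow(Add(346, Mul(261, Pow(259, Rational(1, 2)))), Rational(1, 2)))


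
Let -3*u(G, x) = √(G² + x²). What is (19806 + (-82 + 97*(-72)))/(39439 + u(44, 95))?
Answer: 1130518935/3499725382 + 9555*√10961/3499725382 ≈ 0.32332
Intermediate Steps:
u(G, x) = -√(G² + x²)/3
(19806 + (-82 + 97*(-72)))/(39439 + u(44, 95)) = (19806 + (-82 + 97*(-72)))/(39439 - √(44² + 95²)/3) = (19806 + (-82 - 6984))/(39439 - √(1936 + 9025)/3) = (19806 - 7066)/(39439 - √10961/3) = 12740/(39439 - √10961/3)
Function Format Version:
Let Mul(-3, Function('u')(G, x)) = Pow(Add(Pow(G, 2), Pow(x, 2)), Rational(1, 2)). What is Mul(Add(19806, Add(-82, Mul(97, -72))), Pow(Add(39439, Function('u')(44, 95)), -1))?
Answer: Add(Rational(1130518935, 3499725382), Mul(Rational(9555, 3499725382), Pow(10961, Rational(1, 2)))) ≈ 0.32332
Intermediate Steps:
Function('u')(G, x) = Mul(Rational(-1, 3), Pow(Add(Pow(G, 2), Pow(x, 2)), Rational(1, 2)))
Mul(Add(19806, Add(-82, Mul(97, -72))), Pow(Add(39439, Function('u')(44, 95)), -1)) = Mul(Add(19806, Add(-82, Mul(97, -72))), Pow(Add(39439, Mul(Rational(-1, 3), Pow(Add(Pow(44, 2), Pow(95, 2)), Rational(1, 2)))), -1)) = Mul(Add(19806, Add(-82, -6984)), Pow(Add(39439, Mul(Rational(-1, 3), Pow(Add(1936, 9025), Rational(1, 2)))), -1)) = Mul(Add(19806, -7066), Pow(Add(39439, Mul(Rational(-1, 3), Pow(10961, Rational(1, 2)))), -1)) = Mul(12740, Pow(Add(39439, Mul(Rational(-1, 3), Pow(10961, Rational(1, 2)))), -1))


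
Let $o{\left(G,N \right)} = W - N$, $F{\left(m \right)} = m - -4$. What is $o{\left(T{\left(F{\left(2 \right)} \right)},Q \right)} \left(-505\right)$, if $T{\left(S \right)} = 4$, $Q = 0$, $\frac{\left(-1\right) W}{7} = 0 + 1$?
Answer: $3535$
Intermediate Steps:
$F{\left(m \right)} = 4 + m$ ($F{\left(m \right)} = m + 4 = 4 + m$)
$W = -7$ ($W = - 7 \left(0 + 1\right) = \left(-7\right) 1 = -7$)
$o{\left(G,N \right)} = -7 - N$
$o{\left(T{\left(F{\left(2 \right)} \right)},Q \right)} \left(-505\right) = \left(-7 - 0\right) \left(-505\right) = \left(-7 + 0\right) \left(-505\right) = \left(-7\right) \left(-505\right) = 3535$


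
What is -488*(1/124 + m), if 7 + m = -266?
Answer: 4129822/31 ≈ 1.3322e+5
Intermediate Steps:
m = -273 (m = -7 - 266 = -273)
-488*(1/124 + m) = -488*(1/124 - 273) = -488*(-33851/124) = 4129822/31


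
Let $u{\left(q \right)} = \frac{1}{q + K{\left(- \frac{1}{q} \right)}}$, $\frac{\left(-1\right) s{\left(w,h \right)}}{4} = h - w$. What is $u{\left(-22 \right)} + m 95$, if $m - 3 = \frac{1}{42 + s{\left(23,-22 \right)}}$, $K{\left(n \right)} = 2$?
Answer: $\frac{633539}{2220} \approx 285.38$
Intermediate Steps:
$s{\left(w,h \right)} = - 4 h + 4 w$ ($s{\left(w,h \right)} = - 4 \left(h - w\right) = - 4 h + 4 w$)
$u{\left(q \right)} = \frac{1}{2 + q}$ ($u{\left(q \right)} = \frac{1}{q + 2} = \frac{1}{2 + q}$)
$m = \frac{667}{222}$ ($m = 3 + \frac{1}{42 + \left(\left(-4\right) \left(-22\right) + 4 \cdot 23\right)} = 3 + \frac{1}{42 + \left(88 + 92\right)} = 3 + \frac{1}{42 + 180} = 3 + \frac{1}{222} = \frac{667}{222} \approx 3.0045$)
$u{\left(-22 \right)} + m 95 = \frac{1}{2 - 22} + \frac{667}{222} \cdot 95 = \frac{1}{-20} + \frac{63365}{222} = - \frac{1}{20} + \frac{63365}{222} = \frac{633539}{2220}$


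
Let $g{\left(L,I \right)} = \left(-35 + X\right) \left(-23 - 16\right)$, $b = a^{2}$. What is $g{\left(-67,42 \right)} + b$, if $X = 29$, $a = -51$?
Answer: $2835$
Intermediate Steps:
$b = 2601$ ($b = \left(-51\right)^{2} = 2601$)
$g{\left(L,I \right)} = 234$ ($g{\left(L,I \right)} = \left(-35 + 29\right) \left(-23 - 16\right) = \left(-6\right) \left(-39\right) = 234$)
$g{\left(-67,42 \right)} + b = 234 + 2601 = 2835$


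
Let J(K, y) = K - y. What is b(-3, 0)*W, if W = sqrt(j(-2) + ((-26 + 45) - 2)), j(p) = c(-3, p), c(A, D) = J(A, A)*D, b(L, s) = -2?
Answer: -2*sqrt(17) ≈ -8.2462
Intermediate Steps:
c(A, D) = 0 (c(A, D) = (A - A)*D = 0*D = 0)
j(p) = 0
W = sqrt(17) (W = sqrt(0 + ((-26 + 45) - 2)) = sqrt(0 + (19 - 2)) = sqrt(0 + 17) = sqrt(17) ≈ 4.1231)
b(-3, 0)*W = -2*sqrt(17)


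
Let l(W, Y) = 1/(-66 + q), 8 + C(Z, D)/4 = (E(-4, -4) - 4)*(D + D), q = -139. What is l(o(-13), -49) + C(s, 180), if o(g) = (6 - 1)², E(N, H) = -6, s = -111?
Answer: -2958561/205 ≈ -14432.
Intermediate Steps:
C(Z, D) = -32 - 80*D (C(Z, D) = -32 + 4*((-6 - 4)*(D + D)) = -32 + 4*(-20*D) = -32 - 80*D)
o(g) = 25 (o(g) = 5² = 25)
l(W, Y) = -1/205 (l(W, Y) = 1/(-66 - 139) = 1/(-205) = -1/205)
l(o(-13), -49) + C(s, 180) = -1/205 + (-32 - 80*180) = -1/205 + (-32 - 14400) = -1/205 - 14432 = -2958561/205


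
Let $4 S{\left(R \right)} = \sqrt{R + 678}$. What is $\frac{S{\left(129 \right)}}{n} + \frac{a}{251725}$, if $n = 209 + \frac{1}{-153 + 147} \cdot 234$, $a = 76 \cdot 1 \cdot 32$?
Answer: $\frac{2432}{251725} + \frac{\sqrt{807}}{680} \approx 0.051437$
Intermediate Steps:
$a = 2432$ ($a = 76 \cdot 32 = 2432$)
$S{\left(R \right)} = \frac{\sqrt{678 + R}}{4}$ ($S{\left(R \right)} = \frac{\sqrt{R + 678}}{4} = \frac{\sqrt{678 + R}}{4}$)
$n = 170$ ($n = 209 + \frac{1}{-6} \cdot 234 = 209 - 39 = 170$)
$\frac{S{\left(129 \right)}}{n} + \frac{a}{251725} = \frac{\frac{1}{4} \sqrt{678 + 129}}{170} + \frac{2432}{251725} = \frac{\sqrt{807}}{4} \cdot \frac{1}{170} + 2432 \cdot \frac{1}{251725} = \frac{\sqrt{807}}{680} + \frac{2432}{251725} = \frac{2432}{251725} + \frac{\sqrt{807}}{680}$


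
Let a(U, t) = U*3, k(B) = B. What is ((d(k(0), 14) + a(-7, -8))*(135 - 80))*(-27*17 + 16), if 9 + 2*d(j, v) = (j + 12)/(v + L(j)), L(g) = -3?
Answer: 1216035/2 ≈ 6.0802e+5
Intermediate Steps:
a(U, t) = 3*U
d(j, v) = -9/2 + (12 + j)/(2*(-3 + v)) (d(j, v) = -9/2 + ((j + 12)/(v - 3))/2 = -9/2 + ((12 + j)/(-3 + v))/2 = -9/2 + (12 + j)/(2*(-3 + v)))
((d(k(0), 14) + a(-7, -8))*(135 - 80))*(-27*17 + 16) = (((39 + 0 - 9*14)/(2*(-3 + 14)) + 3*(-7))*(135 - 80))*(-27*17 + 16) = (((½)*(39 + 0 - 126)/11 - 21)*55)*(-459 + 16) = (((½)*(1/11)*(-87) - 21)*55)*(-443) = ((-87/22 - 21)*55)*(-443) = -549/22*55*(-443) = -2745/2*(-443) = 1216035/2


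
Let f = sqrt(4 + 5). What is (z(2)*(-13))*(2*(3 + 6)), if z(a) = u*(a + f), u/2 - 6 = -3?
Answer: -7020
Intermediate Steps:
u = 6 (u = 12 + 2*(-3) = 12 - 6 = 6)
f = 3 (f = sqrt(9) = 3)
z(a) = 18 + 6*a (z(a) = 6*(a + 3) = 6*(3 + a) = 18 + 6*a)
(z(2)*(-13))*(2*(3 + 6)) = ((18 + 6*2)*(-13))*(2*(3 + 6)) = ((18 + 12)*(-13))*(2*9) = (30*(-13))*18 = -390*18 = -7020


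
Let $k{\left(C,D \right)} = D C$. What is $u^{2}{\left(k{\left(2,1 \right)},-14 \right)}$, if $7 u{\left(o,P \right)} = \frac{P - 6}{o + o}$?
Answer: $\frac{25}{49} \approx 0.5102$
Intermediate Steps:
$k{\left(C,D \right)} = C D$
$u{\left(o,P \right)} = \frac{-6 + P}{14 o}$ ($u{\left(o,P \right)} = \frac{\left(P - 6\right) \frac{1}{o + o}}{7} = \frac{\left(-6 + P\right) \frac{1}{2 o}}{7} = \frac{\frac{1}{2} \frac{1}{o} \left(-6 + P\right)}{7} = \frac{-6 + P}{14 o}$)
$u^{2}{\left(k{\left(2,1 \right)},-14 \right)} = \left(\frac{-6 - 14}{14 \cdot 2 \cdot 1}\right)^{2} = \left(\frac{1}{14} \cdot \frac{1}{2} \left(-20\right)\right)^{2} = \left(- \frac{5}{7}\right)^{2} = \frac{25}{49}$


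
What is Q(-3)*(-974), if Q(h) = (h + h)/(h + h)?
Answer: -974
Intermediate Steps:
Q(h) = 1 (Q(h) = (2*h)/((2*h)) = (2*h)*(1/(2*h)) = 1)
Q(-3)*(-974) = 1*(-974) = -974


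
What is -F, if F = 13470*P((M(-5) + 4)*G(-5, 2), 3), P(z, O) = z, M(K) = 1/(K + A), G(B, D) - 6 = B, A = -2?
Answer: -363690/7 ≈ -51956.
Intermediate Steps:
G(B, D) = 6 + B
M(K) = 1/(-2 + K) (M(K) = 1/(K - 2) = 1/(-2 + K))
F = 363690/7 (F = 13470*((1/(-2 - 5) + 4)*(6 - 5)) = 13470*((1/(-7) + 4)*1) = 13470*((-⅐ + 4)*1) = 13470*((27/7)*1) = 13470*(27/7) = 363690/7 ≈ 51956.)
-F = -1*363690/7 = -363690/7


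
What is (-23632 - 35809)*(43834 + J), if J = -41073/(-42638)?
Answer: -111097319242765/42638 ≈ -2.6056e+9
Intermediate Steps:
J = 41073/42638 (J = -41073*(-1/42638) = 41073/42638 ≈ 0.96330)
(-23632 - 35809)*(43834 + J) = (-23632 - 35809)*(43834 + 41073/42638) = -59441*1869035165/42638 = -111097319242765/42638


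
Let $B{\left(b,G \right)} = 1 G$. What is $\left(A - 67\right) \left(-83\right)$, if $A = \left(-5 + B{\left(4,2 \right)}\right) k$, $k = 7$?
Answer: $7304$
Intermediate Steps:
$B{\left(b,G \right)} = G$
$A = -21$ ($A = \left(-5 + 2\right) 7 = \left(-3\right) 7 = -21$)
$\left(A - 67\right) \left(-83\right) = \left(-21 - 67\right) \left(-83\right) = \left(-88\right) \left(-83\right) = 7304$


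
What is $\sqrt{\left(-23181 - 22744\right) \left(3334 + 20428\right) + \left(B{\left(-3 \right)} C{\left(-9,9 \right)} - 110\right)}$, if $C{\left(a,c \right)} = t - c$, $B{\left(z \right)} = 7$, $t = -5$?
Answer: $i \sqrt{1091270058} \approx 33034.0 i$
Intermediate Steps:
$C{\left(a,c \right)} = -5 - c$
$\sqrt{\left(-23181 - 22744\right) \left(3334 + 20428\right) + \left(B{\left(-3 \right)} C{\left(-9,9 \right)} - 110\right)} = \sqrt{\left(-23181 - 22744\right) \left(3334 + 20428\right) - \left(110 - 7 \left(-5 - 9\right)\right)} = \sqrt{\left(-45925\right) 23762 - \left(110 - 7 \left(-5 - 9\right)\right)} = \sqrt{-1091269850 + \left(7 \left(-14\right) - 110\right)} = \sqrt{-1091269850 - 208} = \sqrt{-1091270058} = i \sqrt{1091270058}$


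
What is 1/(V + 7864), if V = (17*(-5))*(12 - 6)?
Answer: 1/7354 ≈ 0.00013598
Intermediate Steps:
V = -510 (V = -85*6 = -510)
1/(V + 7864) = 1/(-510 + 7864) = 1/7354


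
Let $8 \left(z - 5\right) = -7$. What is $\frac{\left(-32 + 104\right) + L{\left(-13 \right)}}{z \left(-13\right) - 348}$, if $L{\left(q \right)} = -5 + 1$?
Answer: $- \frac{32}{189} \approx -0.16931$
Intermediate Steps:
$z = \frac{33}{8}$ ($z = 5 + \frac{1}{8} \left(-7\right) = 5 - \frac{7}{8} = \frac{33}{8} \approx 4.125$)
$L{\left(q \right)} = -4$
$\frac{\left(-32 + 104\right) + L{\left(-13 \right)}}{z \left(-13\right) - 348} = \frac{\left(-32 + 104\right) - 4}{\frac{33}{8} \left(-13\right) - 348} = \frac{72 - 4}{- \frac{429}{8} - 348} = \frac{68}{- \frac{3213}{8}} = 68 \left(- \frac{8}{3213}\right) = - \frac{32}{189}$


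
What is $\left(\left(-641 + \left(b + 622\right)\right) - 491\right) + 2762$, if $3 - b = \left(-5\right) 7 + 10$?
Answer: $2280$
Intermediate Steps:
$b = 28$ ($b = 3 - \left(\left(-5\right) 7 + 10\right) = 3 - \left(-35 + 10\right) = 3 - -25 = 3 + 25 = 28$)
$\left(\left(-641 + \left(b + 622\right)\right) - 491\right) + 2762 = \left(\left(-641 + \left(28 + 622\right)\right) - 491\right) + 2762 = \left(\left(-641 + 650\right) - 491\right) + 2762 = \left(9 - 491\right) + 2762 = -482 + 2762 = 2280$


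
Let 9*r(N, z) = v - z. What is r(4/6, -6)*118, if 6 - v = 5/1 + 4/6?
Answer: 2242/27 ≈ 83.037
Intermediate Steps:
v = ⅓ (v = 6 - (5/1 + 4/6) = 6 - (5*1 + 4*(⅙)) = 6 - (5 + ⅔) = 6 - 1*17/3 = 6 - 17/3 = ⅓ ≈ 0.33333)
r(N, z) = 1/27 - z/9 (r(N, z) = (⅓ - z)/9 = 1/27 - z/9)
r(4/6, -6)*118 = (1/27 - ⅑*(-6))*118 = (1/27 + ⅔)*118 = (19/27)*118 = 2242/27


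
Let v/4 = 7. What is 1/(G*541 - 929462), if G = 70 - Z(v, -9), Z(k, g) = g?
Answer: -1/886723 ≈ -1.1277e-6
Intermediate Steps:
v = 28 (v = 4*7 = 28)
G = 79 (G = 70 - 1*(-9) = 70 + 9 = 79)
1/(G*541 - 929462) = 1/(79*541 - 929462) = 1/(42739 - 929462) = 1/(-886723) = -1/886723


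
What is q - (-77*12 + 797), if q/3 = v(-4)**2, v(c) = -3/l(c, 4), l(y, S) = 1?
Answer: 154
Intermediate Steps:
v(c) = -3 (v(c) = -3/1 = -3*1 = -3)
q = 27 (q = 3*(-3)**2 = 3*9 = 27)
q - (-77*12 + 797) = 27 - (-77*12 + 797) = 27 - (-924 + 797) = 27 - 1*(-127) = 27 + 127 = 154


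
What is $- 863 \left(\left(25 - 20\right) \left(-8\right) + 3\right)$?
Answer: $31931$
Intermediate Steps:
$- 863 \left(\left(25 - 20\right) \left(-8\right) + 3\right) = - 863 \left(5 \left(-8\right) + 3\right) = - 863 \left(-40 + 3\right) = \left(-863\right) \left(-37\right) = 31931$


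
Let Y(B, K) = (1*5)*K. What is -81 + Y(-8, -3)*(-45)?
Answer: 594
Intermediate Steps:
Y(B, K) = 5*K
-81 + Y(-8, -3)*(-45) = -81 + (5*(-3))*(-45) = -81 - 15*(-45) = -81 + 675 = 594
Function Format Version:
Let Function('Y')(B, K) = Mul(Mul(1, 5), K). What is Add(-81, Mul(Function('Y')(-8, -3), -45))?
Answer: 594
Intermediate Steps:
Function('Y')(B, K) = Mul(5, K)
Add(-81, Mul(Function('Y')(-8, -3), -45)) = Add(-81, Mul(Mul(5, -3), -45)) = Add(-81, Mul(-15, -45)) = Add(-81, 675) = 594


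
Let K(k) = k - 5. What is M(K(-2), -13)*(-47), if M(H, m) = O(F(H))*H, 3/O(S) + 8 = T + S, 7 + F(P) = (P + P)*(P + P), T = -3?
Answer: 987/178 ≈ 5.5449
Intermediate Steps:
F(P) = -7 + 4*P² (F(P) = -7 + (P + P)*(P + P) = -7 + (2*P)*(2*P) = -7 + 4*P²)
K(k) = -5 + k
O(S) = 3/(-11 + S) (O(S) = 3/(-8 + (-3 + S)) = 3/(-11 + S))
M(H, m) = 3*H/(-18 + 4*H²) (M(H, m) = (3/(-11 + (-7 + 4*H²)))*H = (3/(-18 + 4*H²))*H = 3*H/(-18 + 4*H²))
M(K(-2), -13)*(-47) = (3*(-5 - 2)/(2*(-9 + 2*(-5 - 2)²)))*(-47) = ((3/2)*(-7)/(-9 + 2*(-7)²))*(-47) = ((3/2)*(-7)/(-9 + 2*49))*(-47) = ((3/2)*(-7)/(-9 + 98))*(-47) = ((3/2)*(-7)/89)*(-47) = ((3/2)*(-7)*(1/89))*(-47) = -21/178*(-47) = 987/178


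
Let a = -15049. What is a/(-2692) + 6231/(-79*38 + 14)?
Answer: 587345/167577 ≈ 3.5049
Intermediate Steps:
a/(-2692) + 6231/(-79*38 + 14) = -15049/(-2692) + 6231/(-79*38 + 14) = -15049*(-1/2692) + 6231/(-3002 + 14) = 15049/2692 + 6231/(-2988) = 15049/2692 + 6231*(-1/2988) = 15049/2692 - 2077/996 = 587345/167577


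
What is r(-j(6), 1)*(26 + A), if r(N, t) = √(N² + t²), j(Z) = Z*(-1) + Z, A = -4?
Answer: 22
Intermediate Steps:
j(Z) = 0 (j(Z) = -Z + Z = 0)
r(-j(6), 1)*(26 + A) = √((-1*0)² + 1²)*(26 - 4) = √(0² + 1)*22 = √(0 + 1)*22 = √1*22 = 1*22 = 22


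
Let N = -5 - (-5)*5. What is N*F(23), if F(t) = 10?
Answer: 200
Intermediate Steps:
N = 20 (N = -5 - 1*(-25) = -5 + 25 = 20)
N*F(23) = 20*10 = 200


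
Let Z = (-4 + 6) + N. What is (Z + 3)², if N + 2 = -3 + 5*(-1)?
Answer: 25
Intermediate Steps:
N = -10 (N = -2 + (-3 + 5*(-1)) = -2 + (-3 - 5) = -2 - 8 = -10)
Z = -8 (Z = (-4 + 6) - 10 = 2 - 10 = -8)
(Z + 3)² = (-8 + 3)² = (-5)² = 25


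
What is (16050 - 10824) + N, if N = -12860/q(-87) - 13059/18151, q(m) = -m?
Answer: 8018011969/1579137 ≈ 5077.5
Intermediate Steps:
N = -234557993/1579137 (N = -12860/((-1*(-87))) - 13059/18151 = -12860/87 - 13059*1/18151 = -12860*1/87 - 13059/18151 = -12860/87 - 13059/18151 = -234557993/1579137 ≈ -148.54)
(16050 - 10824) + N = (16050 - 10824) - 234557993/1579137 = 5226 - 234557993/1579137 = 8018011969/1579137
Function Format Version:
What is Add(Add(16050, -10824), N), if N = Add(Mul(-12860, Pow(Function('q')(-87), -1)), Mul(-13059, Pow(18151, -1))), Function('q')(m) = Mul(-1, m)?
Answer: Rational(8018011969, 1579137) ≈ 5077.5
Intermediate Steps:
N = Rational(-234557993, 1579137) (N = Add(Mul(-12860, Pow(Mul(-1, -87), -1)), Mul(-13059, Pow(18151, -1))) = Add(Mul(-12860, Pow(87, -1)), Mul(-13059, Rational(1, 18151))) = Add(Mul(-12860, Rational(1, 87)), Rational(-13059, 18151)) = Add(Rational(-12860, 87), Rational(-13059, 18151)) = Rational(-234557993, 1579137) ≈ -148.54)
Add(Add(16050, -10824), N) = Add(Add(16050, -10824), Rational(-234557993, 1579137)) = Add(5226, Rational(-234557993, 1579137)) = Rational(8018011969, 1579137)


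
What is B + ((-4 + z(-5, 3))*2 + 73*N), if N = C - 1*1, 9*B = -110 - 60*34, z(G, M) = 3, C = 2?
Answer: -1511/9 ≈ -167.89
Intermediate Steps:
B = -2150/9 (B = (-110 - 60*34)/9 = (-110 - 2040)/9 = (⅑)*(-2150) = -2150/9 ≈ -238.89)
N = 1 (N = 2 - 1*1 = 2 - 1 = 1)
B + ((-4 + z(-5, 3))*2 + 73*N) = -2150/9 + ((-4 + 3)*2 + 73*1) = -2150/9 + (-1*2 + 73) = -2150/9 + (-2 + 73) = -2150/9 + 71 = -1511/9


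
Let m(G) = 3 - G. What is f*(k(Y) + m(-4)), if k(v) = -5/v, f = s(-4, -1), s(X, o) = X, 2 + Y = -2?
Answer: -33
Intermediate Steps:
Y = -4 (Y = -2 - 2 = -4)
f = -4
f*(k(Y) + m(-4)) = -4*(-5/(-4) + (3 - 1*(-4))) = -4*(-5*(-¼) + (3 + 4)) = -4*(5/4 + 7) = -4*33/4 = -33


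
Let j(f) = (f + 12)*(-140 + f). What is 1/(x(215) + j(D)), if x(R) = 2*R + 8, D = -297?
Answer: 1/124983 ≈ 8.0011e-6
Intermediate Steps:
j(f) = (-140 + f)*(12 + f) (j(f) = (12 + f)*(-140 + f) = (-140 + f)*(12 + f))
x(R) = 8 + 2*R
1/(x(215) + j(D)) = 1/((8 + 2*215) + (-1680 + (-297)² - 128*(-297))) = 1/((8 + 430) + (-1680 + 88209 + 38016)) = 1/(438 + 124545) = 1/124983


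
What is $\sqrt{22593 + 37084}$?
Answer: $\sqrt{59677} \approx 244.29$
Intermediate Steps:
$\sqrt{22593 + 37084} = \sqrt{59677}$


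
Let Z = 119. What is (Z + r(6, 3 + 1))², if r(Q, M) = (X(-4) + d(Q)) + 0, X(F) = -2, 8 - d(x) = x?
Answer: 14161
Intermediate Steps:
d(x) = 8 - x
r(Q, M) = 6 - Q (r(Q, M) = (-2 + (8 - Q)) + 0 = (6 - Q) + 0 = 6 - Q)
(Z + r(6, 3 + 1))² = (119 + (6 - 1*6))² = (119 + (6 - 6))² = (119 + 0)² = 119² = 14161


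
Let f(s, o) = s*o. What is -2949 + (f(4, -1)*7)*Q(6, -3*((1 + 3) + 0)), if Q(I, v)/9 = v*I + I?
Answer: 13683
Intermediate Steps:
f(s, o) = o*s
Q(I, v) = 9*I + 9*I*v (Q(I, v) = 9*(v*I + I) = 9*(I*v + I) = 9*(I + I*v) = 9*I + 9*I*v)
-2949 + (f(4, -1)*7)*Q(6, -3*((1 + 3) + 0)) = -2949 + (-1*4*7)*(9*6*(1 - 3*((1 + 3) + 0))) = -2949 + (-4*7)*(9*6*(1 - 3*(4 + 0))) = -2949 - 252*6*(1 - 3*4) = -2949 - 252*6*(1 - 12) = -2949 - 252*6*(-11) = -2949 - 28*(-594) = -2949 + 16632 = 13683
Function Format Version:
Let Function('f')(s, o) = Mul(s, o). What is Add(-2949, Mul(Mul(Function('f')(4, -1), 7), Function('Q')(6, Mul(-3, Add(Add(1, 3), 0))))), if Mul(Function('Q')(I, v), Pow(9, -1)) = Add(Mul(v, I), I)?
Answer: 13683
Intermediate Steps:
Function('f')(s, o) = Mul(o, s)
Function('Q')(I, v) = Add(Mul(9, I), Mul(9, I, v)) (Function('Q')(I, v) = Mul(9, Add(Mul(v, I), I)) = Mul(9, Add(Mul(I, v), I)) = Mul(9, Add(I, Mul(I, v))) = Add(Mul(9, I), Mul(9, I, v)))
Add(-2949, Mul(Mul(Function('f')(4, -1), 7), Function('Q')(6, Mul(-3, Add(Add(1, 3), 0))))) = Add(-2949, Mul(Mul(Mul(-1, 4), 7), Mul(9, 6, Add(1, Mul(-3, Add(Add(1, 3), 0)))))) = Add(-2949, Mul(Mul(-4, 7), Mul(9, 6, Add(1, Mul(-3, Add(4, 0)))))) = Add(-2949, Mul(-28, Mul(9, 6, Add(1, Mul(-3, 4))))) = Add(-2949, Mul(-28, Mul(9, 6, Add(1, -12)))) = Add(-2949, Mul(-28, Mul(9, 6, -11))) = Add(-2949, Mul(-28, -594)) = Add(-2949, 16632) = 13683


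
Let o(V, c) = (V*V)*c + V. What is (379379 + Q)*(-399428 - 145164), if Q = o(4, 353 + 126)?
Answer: -210782699824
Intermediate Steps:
o(V, c) = V + c*V² (o(V, c) = V²*c + V = c*V² + V = V + c*V²)
Q = 7668 (Q = 4*(1 + 4*(353 + 126)) = 4*(1 + 4*479) = 4*(1 + 1916) = 4*1917 = 7668)
(379379 + Q)*(-399428 - 145164) = (379379 + 7668)*(-399428 - 145164) = 387047*(-544592) = -210782699824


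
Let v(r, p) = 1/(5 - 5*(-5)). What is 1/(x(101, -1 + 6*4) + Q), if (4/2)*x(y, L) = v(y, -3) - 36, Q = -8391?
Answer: -60/504539 ≈ -0.00011892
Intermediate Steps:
v(r, p) = 1/30 (v(r, p) = 1/(5 + 25) = 1/30)
x(y, L) = -1079/60 (x(y, L) = (1/30 - 36)/2 = (½)*(-1079/30) = -1079/60)
1/(x(101, -1 + 6*4) + Q) = 1/(-1079/60 - 8391) = 1/(-504539/60) = -60/504539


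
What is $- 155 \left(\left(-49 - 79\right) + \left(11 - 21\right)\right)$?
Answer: $21390$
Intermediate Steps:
$- 155 \left(\left(-49 - 79\right) + \left(11 - 21\right)\right) = - 155 \left(-128 - 10\right) = \left(-155\right) \left(-138\right) = 21390$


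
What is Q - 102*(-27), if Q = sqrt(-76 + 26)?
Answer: 2754 + 5*I*sqrt(2) ≈ 2754.0 + 7.0711*I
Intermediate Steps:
Q = 5*I*sqrt(2) (Q = sqrt(-50) = 5*I*sqrt(2) ≈ 7.0711*I)
Q - 102*(-27) = 5*I*sqrt(2) - 102*(-27) = 5*I*sqrt(2) + 2754 = 2754 + 5*I*sqrt(2)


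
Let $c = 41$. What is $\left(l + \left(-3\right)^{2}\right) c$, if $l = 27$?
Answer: $1476$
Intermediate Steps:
$\left(l + \left(-3\right)^{2}\right) c = \left(27 + \left(-3\right)^{2}\right) 41 = \left(27 + 9\right) 41 = 36 \cdot 41 = 1476$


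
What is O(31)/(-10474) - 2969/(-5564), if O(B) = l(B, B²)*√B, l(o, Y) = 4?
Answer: 2969/5564 - 2*√31/5237 ≈ 0.53148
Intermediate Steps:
O(B) = 4*√B
O(31)/(-10474) - 2969/(-5564) = (4*√31)/(-10474) - 2969/(-5564) = (4*√31)*(-1/10474) - 2969*(-1/5564) = -2*√31/5237 + 2969/5564 = 2969/5564 - 2*√31/5237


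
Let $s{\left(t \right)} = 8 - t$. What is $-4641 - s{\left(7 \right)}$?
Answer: $-4642$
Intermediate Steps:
$-4641 - s{\left(7 \right)} = -4641 - \left(8 - 7\right) = -4641 - 1 = -4642$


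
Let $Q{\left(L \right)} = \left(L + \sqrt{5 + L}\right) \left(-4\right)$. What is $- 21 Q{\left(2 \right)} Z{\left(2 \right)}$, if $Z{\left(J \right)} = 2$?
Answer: $336 + 168 \sqrt{7} \approx 780.49$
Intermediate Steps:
$Q{\left(L \right)} = - 4 L - 4 \sqrt{5 + L}$
$- 21 Q{\left(2 \right)} Z{\left(2 \right)} = - 21 \left(\left(-4\right) 2 - 4 \sqrt{5 + 2}\right) 2 = - 21 \left(-8 - 4 \sqrt{7}\right) 2 = \left(168 + 84 \sqrt{7}\right) 2 = 336 + 168 \sqrt{7}$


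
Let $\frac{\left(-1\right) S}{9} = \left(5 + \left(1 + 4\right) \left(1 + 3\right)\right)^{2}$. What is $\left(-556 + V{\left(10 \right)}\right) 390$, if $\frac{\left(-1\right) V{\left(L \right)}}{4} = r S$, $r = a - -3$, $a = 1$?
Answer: $34883160$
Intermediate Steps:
$r = 4$ ($r = 1 - -3 = 1 + 3 = 4$)
$S = -5625$ ($S = - 9 \left(5 + \left(1 + 4\right) \left(1 + 3\right)\right)^{2} = - 9 \left(5 + 5 \cdot 4\right)^{2} = - 9 \left(5 + 20\right)^{2} = - 9 \cdot 25^{2} = \left(-9\right) 625 = -5625$)
$V{\left(L \right)} = 90000$ ($V{\left(L \right)} = - 4 \cdot 4 \left(-5625\right) = \left(-4\right) \left(-22500\right) = 90000$)
$\left(-556 + V{\left(10 \right)}\right) 390 = \left(-556 + 90000\right) 390 = 89444 \cdot 390 = 34883160$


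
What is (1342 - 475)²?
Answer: 751689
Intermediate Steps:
(1342 - 475)² = 867² = 751689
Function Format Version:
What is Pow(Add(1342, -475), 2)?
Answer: 751689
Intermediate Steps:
Pow(Add(1342, -475), 2) = Pow(867, 2) = 751689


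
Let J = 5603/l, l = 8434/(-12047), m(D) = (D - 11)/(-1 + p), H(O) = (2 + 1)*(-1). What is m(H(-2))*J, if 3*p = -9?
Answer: -472495387/16868 ≈ -28011.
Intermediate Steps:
p = -3 (p = (⅓)*(-9) = -3)
H(O) = -3 (H(O) = 3*(-1) = -3)
m(D) = 11/4 - D/4 (m(D) = (D - 11)/(-1 - 3) = (-11 + D)/(-4) = (-11 + D)*(-¼) = 11/4 - D/4)
l = -8434/12047 (l = 8434*(-1/12047) = -8434/12047 ≈ -0.70009)
J = -67499341/8434 (J = 5603/(-8434/12047) = 5603*(-12047/8434) = -67499341/8434 ≈ -8003.2)
m(H(-2))*J = (11/4 - ¼*(-3))*(-67499341/8434) = (11/4 + ¾)*(-67499341/8434) = (7/2)*(-67499341/8434) = -472495387/16868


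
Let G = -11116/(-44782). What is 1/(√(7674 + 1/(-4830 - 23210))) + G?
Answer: 5558/22391 + 2*√1508404502590/215178959 ≈ 0.25964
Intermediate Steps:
G = 5558/22391 (G = -11116*(-1/44782) = 5558/22391 ≈ 0.24822)
1/(√(7674 + 1/(-4830 - 23210))) + G = 1/(√(7674 + 1/(-4830 - 23210))) + 5558/22391 = 1/(√(7674 + 1/(-28040))) + 5558/22391 = 1/(√(7674 - 1/28040)) + 5558/22391 = 1/(√(215178959/28040)) + 5558/22391 = 1/(√1508404502590/14020) + 5558/22391 = 2*√1508404502590/215178959 + 5558/22391 = 5558/22391 + 2*√1508404502590/215178959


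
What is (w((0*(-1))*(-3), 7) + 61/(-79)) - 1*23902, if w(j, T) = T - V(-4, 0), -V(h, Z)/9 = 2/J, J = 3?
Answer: -1887292/79 ≈ -23890.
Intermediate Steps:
V(h, Z) = -6 (V(h, Z) = -18/3 = -9*⅔ = -6)
w(j, T) = 6 + T (w(j, T) = T - 1*(-6) = T + 6 = 6 + T)
(w((0*(-1))*(-3), 7) + 61/(-79)) - 1*23902 = ((6 + 7) + 61/(-79)) - 1*23902 = (13 - 1/79*61) - 23902 = (13 - 61/79) - 23902 = 966/79 - 23902 = -1887292/79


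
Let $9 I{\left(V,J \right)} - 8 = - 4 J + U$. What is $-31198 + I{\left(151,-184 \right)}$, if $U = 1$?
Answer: $- \frac{280037}{9} \approx -31115.0$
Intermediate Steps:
$I{\left(V,J \right)} = 1 - \frac{4 J}{9}$ ($I{\left(V,J \right)} = \frac{8}{9} + \frac{- 4 J + 1}{9} = \frac{8}{9} + \frac{1 - 4 J}{9} = \frac{8}{9} - \left(- \frac{1}{9} + \frac{4 J}{9}\right) = 1 - \frac{4 J}{9}$)
$-31198 + I{\left(151,-184 \right)} = -31198 + \left(1 - - \frac{736}{9}\right) = -31198 + \left(1 + \frac{736}{9}\right) = -31198 + \frac{745}{9} = - \frac{280037}{9}$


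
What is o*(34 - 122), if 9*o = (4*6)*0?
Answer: 0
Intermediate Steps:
o = 0 (o = ((4*6)*0)/9 = (24*0)/9 = (1/9)*0 = 0)
o*(34 - 122) = 0*(34 - 122) = 0*(-88) = 0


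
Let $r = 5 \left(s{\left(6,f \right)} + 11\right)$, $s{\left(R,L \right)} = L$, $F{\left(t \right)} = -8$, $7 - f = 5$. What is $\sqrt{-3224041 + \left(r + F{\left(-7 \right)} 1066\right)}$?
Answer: $2 i \sqrt{808126} \approx 1797.9 i$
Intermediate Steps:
$f = 2$ ($f = 7 - 5 = 2$)
$r = 65$ ($r = 5 \left(2 + 11\right) = 5 \cdot 13 = 65$)
$\sqrt{-3224041 + \left(r + F{\left(-7 \right)} 1066\right)} = \sqrt{-3224041 + \left(65 - 8528\right)} = \sqrt{-3224041 - 8463} = \sqrt{-3232504} = 2 i \sqrt{808126}$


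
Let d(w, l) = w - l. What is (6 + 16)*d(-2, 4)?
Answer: -132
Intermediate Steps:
(6 + 16)*d(-2, 4) = (6 + 16)*(-2 - 1*4) = 22*(-2 - 4) = 22*(-6) = -132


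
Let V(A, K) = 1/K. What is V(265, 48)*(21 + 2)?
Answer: 23/48 ≈ 0.47917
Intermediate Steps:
V(265, 48)*(21 + 2) = (21 + 2)/48 = (1/48)*23 = 23/48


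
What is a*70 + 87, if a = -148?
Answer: -10273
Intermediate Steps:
a*70 + 87 = -148*70 + 87 = -10360 + 87 = -10273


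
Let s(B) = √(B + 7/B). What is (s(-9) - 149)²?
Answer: 199721/9 - 596*I*√22/3 ≈ 22191.0 - 931.83*I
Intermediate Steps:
(s(-9) - 149)² = (√(-9 + 7/(-9)) - 149)² = (√(-9 + 7*(-⅑)) - 149)² = (√(-9 - 7/9) - 149)² = (√(-88/9) - 149)² = (2*I*√22/3 - 149)² = (-149 + 2*I*√22/3)²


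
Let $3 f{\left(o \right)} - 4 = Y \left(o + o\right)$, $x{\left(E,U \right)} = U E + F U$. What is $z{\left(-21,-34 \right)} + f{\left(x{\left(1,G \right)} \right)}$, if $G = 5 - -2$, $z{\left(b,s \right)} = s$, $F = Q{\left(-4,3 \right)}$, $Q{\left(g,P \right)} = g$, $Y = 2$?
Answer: $- \frac{182}{3} \approx -60.667$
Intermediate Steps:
$F = -4$
$G = 7$ ($G = 5 + 2 = 7$)
$x{\left(E,U \right)} = - 4 U + E U$ ($x{\left(E,U \right)} = U E - 4 U = E U - 4 U = - 4 U + E U$)
$f{\left(o \right)} = \frac{4}{3} + \frac{4 o}{3}$ ($f{\left(o \right)} = \frac{4}{3} + \frac{2 \left(o + o\right)}{3} = \frac{4}{3} + \frac{2 \cdot 2 o}{3} = \frac{4}{3} + \frac{4 o}{3}$)
$z{\left(-21,-34 \right)} + f{\left(x{\left(1,G \right)} \right)} = -34 + \left(\frac{4}{3} + \frac{4 \cdot 7 \left(-4 + 1\right)}{3}\right) = -34 + \left(\frac{4}{3} + \frac{4 \cdot 7 \left(-3\right)}{3}\right) = -34 + \left(\frac{4}{3} + \frac{4}{3} \left(-21\right)\right) = -34 + \left(\frac{4}{3} - 28\right) = -34 - \frac{80}{3} = - \frac{182}{3}$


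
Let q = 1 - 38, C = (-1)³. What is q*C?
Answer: 37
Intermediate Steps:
C = -1
q = -37
q*C = -37*(-1) = 37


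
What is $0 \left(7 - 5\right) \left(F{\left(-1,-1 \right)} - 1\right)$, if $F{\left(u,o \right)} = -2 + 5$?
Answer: $0$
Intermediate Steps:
$F{\left(u,o \right)} = 3$
$0 \left(7 - 5\right) \left(F{\left(-1,-1 \right)} - 1\right) = 0 \left(7 - 5\right) \left(3 - 1\right) = 0 \cdot 2 \left(3 - 1\right) = 0 \cdot 2 \cdot 2 = 0 \cdot 4 = 0$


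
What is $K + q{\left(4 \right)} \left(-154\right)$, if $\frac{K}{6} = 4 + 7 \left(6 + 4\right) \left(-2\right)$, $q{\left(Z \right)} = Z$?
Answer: $-1432$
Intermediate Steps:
$K = -816$ ($K = 6 \left(4 + 7 \left(6 + 4\right) \left(-2\right)\right) = 6 \left(4 + 7 \cdot 10 \left(-2\right)\right) = 6 \left(4 + 7 \left(-20\right)\right) = 6 \left(4 - 140\right) = 6 \left(-136\right) = -816$)
$K + q{\left(4 \right)} \left(-154\right) = -816 + 4 \left(-154\right) = -816 - 616 = -1432$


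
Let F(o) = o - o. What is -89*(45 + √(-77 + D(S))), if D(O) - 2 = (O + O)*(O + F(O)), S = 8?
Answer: -4005 - 89*√53 ≈ -4652.9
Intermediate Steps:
F(o) = 0
D(O) = 2 + 2*O² (D(O) = 2 + (O + O)*(O + 0) = 2 + (2*O)*O = 2 + 2*O²)
-89*(45 + √(-77 + D(S))) = -89*(45 + √(-77 + (2 + 2*8²))) = -89*(45 + √(-77 + (2 + 2*64))) = -89*(45 + √(-77 + (2 + 128))) = -89*(45 + √(-77 + 130)) = -89*(45 + √53) = -4005 - 89*√53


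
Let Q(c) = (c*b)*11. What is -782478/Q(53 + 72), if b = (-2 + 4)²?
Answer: -391239/2750 ≈ -142.27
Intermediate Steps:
b = 4 (b = 2² = 4)
Q(c) = 44*c (Q(c) = (c*4)*11 = (4*c)*11 = 44*c)
-782478/Q(53 + 72) = -782478*1/(44*(53 + 72)) = -782478/(44*125) = -782478/5500 = -782478*1/5500 = -391239/2750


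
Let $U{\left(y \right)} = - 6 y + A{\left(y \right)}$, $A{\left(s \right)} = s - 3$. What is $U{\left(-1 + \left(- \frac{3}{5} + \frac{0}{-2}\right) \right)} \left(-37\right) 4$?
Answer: $-740$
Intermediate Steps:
$A{\left(s \right)} = -3 + s$ ($A{\left(s \right)} = s - 3 = -3 + s$)
$U{\left(y \right)} = -3 - 5 y$ ($U{\left(y \right)} = - 6 y + \left(-3 + y\right) = -3 - 5 y$)
$U{\left(-1 + \left(- \frac{3}{5} + \frac{0}{-2}\right) \right)} \left(-37\right) 4 = \left(-3 - 5 \left(-1 + \left(- \frac{3}{5} + \frac{0}{-2}\right)\right)\right) \left(-37\right) 4 = \left(-3 - 5 \left(-1 + \left(\left(-3\right) \frac{1}{5} + 0 \left(- \frac{1}{2}\right)\right)\right)\right) \left(-37\right) 4 = \left(-3 - 5 \left(-1 + \left(- \frac{3}{5} + 0\right)\right)\right) \left(-37\right) 4 = \left(-3 - 5 \left(-1 - \frac{3}{5}\right)\right) \left(-37\right) 4 = \left(-3 - -8\right) \left(-37\right) 4 = \left(-3 + 8\right) \left(-37\right) 4 = 5 \left(-37\right) 4 = \left(-185\right) 4 = -740$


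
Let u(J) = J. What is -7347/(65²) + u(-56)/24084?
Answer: -44295437/25438725 ≈ -1.7413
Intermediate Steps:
-7347/(65²) + u(-56)/24084 = -7347/(65²) - 56/24084 = -7347/4225 - 56*1/24084 = -7347*1/4225 - 14/6021 = -7347/4225 - 14/6021 = -44295437/25438725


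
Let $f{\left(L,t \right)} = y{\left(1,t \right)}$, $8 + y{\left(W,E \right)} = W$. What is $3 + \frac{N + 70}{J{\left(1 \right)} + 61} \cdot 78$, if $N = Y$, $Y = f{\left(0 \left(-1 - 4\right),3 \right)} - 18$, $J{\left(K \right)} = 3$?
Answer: $\frac{1851}{32} \approx 57.844$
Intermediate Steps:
$y{\left(W,E \right)} = -8 + W$
$f{\left(L,t \right)} = -7$ ($f{\left(L,t \right)} = -8 + 1 = -7$)
$Y = -25$ ($Y = -7 - 18 = -25$)
$N = -25$
$3 + \frac{N + 70}{J{\left(1 \right)} + 61} \cdot 78 = 3 + \frac{-25 + 70}{3 + 61} \cdot 78 = 3 + \frac{45}{64} \cdot 78 = 3 + \frac{1755}{32} = \frac{1851}{32}$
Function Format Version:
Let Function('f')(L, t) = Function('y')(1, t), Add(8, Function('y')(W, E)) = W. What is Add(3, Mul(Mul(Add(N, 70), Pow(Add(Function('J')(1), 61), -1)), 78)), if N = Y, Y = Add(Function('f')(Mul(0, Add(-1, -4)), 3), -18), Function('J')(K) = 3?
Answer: Rational(1851, 32) ≈ 57.844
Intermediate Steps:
Function('y')(W, E) = Add(-8, W)
Function('f')(L, t) = -7 (Function('f')(L, t) = Add(-8, 1) = -7)
Y = -25 (Y = Add(-7, -18) = -25)
N = -25
Add(3, Mul(Mul(Add(N, 70), Pow(Add(Function('J')(1), 61), -1)), 78)) = Add(3, Mul(Mul(Add(-25, 70), Pow(Add(3, 61), -1)), 78)) = Add(3, Mul(Mul(45, Pow(64, -1)), 78)) = Add(3, Mul(Mul(45, Rational(1, 64)), 78)) = Add(3, Mul(Rational(45, 64), 78)) = Add(3, Rational(1755, 32)) = Rational(1851, 32)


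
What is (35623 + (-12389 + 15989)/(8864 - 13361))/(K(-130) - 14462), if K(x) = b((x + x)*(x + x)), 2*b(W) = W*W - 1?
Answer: 106795354/6850026881425 ≈ 1.5591e-5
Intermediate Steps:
b(W) = -½ + W²/2 (b(W) = (W*W - 1)/2 = (W² - 1)/2 = (-1 + W²)/2 = -½ + W²/2)
K(x) = -½ + 8*x⁴ (K(x) = -½ + ((x + x)*(x + x))²/2 = -½ + ((2*x)*(2*x))²/2 = -½ + (4*x²)²/2 = -½ + (16*x⁴)/2 = -½ + 8*x⁴)
(35623 + (-12389 + 15989)/(8864 - 13361))/(K(-130) - 14462) = (35623 + (-12389 + 15989)/(8864 - 13361))/((-½ + 8*(-130)⁴) - 14462) = (35623 + 3600/(-4497))/((-½ + 8*285610000) - 14462) = (35623 + 3600*(-1/4497))/((-½ + 2284880000) - 14462) = (35623 - 1200/1499)/(4569759999/2 - 14462) = 53397677/(1499*(4569731075/2)) = (53397677/1499)*(2/4569731075) = 106795354/6850026881425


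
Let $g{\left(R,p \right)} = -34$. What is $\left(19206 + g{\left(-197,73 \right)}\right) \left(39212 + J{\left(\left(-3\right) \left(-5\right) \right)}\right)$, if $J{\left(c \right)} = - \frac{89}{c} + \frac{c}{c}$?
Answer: $\frac{11275168232}{15} \approx 7.5168 \cdot 10^{8}$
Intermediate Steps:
$J{\left(c \right)} = 1 - \frac{89}{c}$ ($J{\left(c \right)} = - \frac{89}{c} + 1 = 1 - \frac{89}{c}$)
$\left(19206 + g{\left(-197,73 \right)}\right) \left(39212 + J{\left(\left(-3\right) \left(-5\right) \right)}\right) = \left(19206 - 34\right) \left(39212 + \frac{-89 - -15}{\left(-3\right) \left(-5\right)}\right) = 19172 \left(39212 + \frac{-89 + 15}{15}\right) = 19172 \left(39212 + \frac{1}{15} \left(-74\right)\right) = 19172 \left(39212 - \frac{74}{15}\right) = 19172 \cdot \frac{588106}{15} = \frac{11275168232}{15}$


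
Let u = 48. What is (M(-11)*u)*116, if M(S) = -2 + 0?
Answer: -11136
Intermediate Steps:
M(S) = -2
(M(-11)*u)*116 = -2*48*116 = -96*116 = -11136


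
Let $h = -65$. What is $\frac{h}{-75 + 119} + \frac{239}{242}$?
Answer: $- \frac{237}{484} \approx -0.48967$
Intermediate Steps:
$\frac{h}{-75 + 119} + \frac{239}{242} = - \frac{65}{-75 + 119} + \frac{239}{242} = - \frac{65}{44} + 239 \cdot \frac{1}{242} = \left(-65\right) \frac{1}{44} + \frac{239}{242} = - \frac{65}{44} + \frac{239}{242} = - \frac{237}{484}$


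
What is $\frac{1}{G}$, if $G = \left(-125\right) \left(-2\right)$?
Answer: $\frac{1}{250} \approx 0.004$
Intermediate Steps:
$G = 250$
$\frac{1}{G} = \frac{1}{250}$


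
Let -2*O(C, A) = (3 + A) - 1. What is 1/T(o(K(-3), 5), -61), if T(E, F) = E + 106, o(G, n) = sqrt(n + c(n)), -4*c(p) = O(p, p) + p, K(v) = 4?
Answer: 848/89851 - 2*sqrt(74)/89851 ≈ 0.0092464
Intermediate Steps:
O(C, A) = -1 - A/2 (O(C, A) = -((3 + A) - 1)/2 = -(2 + A)/2 = -1 - A/2)
c(p) = 1/4 - p/8 (c(p) = -((-1 - p/2) + p)/4 = -(-1 + p/2)/4 = 1/4 - p/8)
o(G, n) = sqrt(1/4 + 7*n/8) (o(G, n) = sqrt(n + (1/4 - n/8)) = sqrt(1/4 + 7*n/8))
T(E, F) = 106 + E
1/T(o(K(-3), 5), -61) = 1/(106 + sqrt(4 + 14*5)/4) = 1/(106 + sqrt(4 + 70)/4) = 1/(106 + sqrt(74)/4)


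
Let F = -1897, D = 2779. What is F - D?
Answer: -4676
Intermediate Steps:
F - D = -1897 - 1*2779 = -1897 - 2779 = -4676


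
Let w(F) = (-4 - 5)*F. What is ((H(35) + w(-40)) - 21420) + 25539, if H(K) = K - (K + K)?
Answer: 4444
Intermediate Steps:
H(K) = -K (H(K) = K - 2*K = -K)
w(F) = -9*F
((H(35) + w(-40)) - 21420) + 25539 = ((-1*35 - 9*(-40)) - 21420) + 25539 = ((-35 + 360) - 21420) + 25539 = (325 - 21420) + 25539 = -21095 + 25539 = 4444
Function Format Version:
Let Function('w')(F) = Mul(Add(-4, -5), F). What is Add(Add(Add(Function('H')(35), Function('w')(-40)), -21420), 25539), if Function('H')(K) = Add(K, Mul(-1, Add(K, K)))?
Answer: 4444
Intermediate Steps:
Function('H')(K) = Mul(-1, K) (Function('H')(K) = Add(K, Mul(-1, Mul(2, K))) = Add(K, Mul(-2, K)) = Mul(-1, K))
Function('w')(F) = Mul(-9, F)
Add(Add(Add(Function('H')(35), Function('w')(-40)), -21420), 25539) = Add(Add(Add(Mul(-1, 35), Mul(-9, -40)), -21420), 25539) = Add(Add(Add(-35, 360), -21420), 25539) = Add(Add(325, -21420), 25539) = Add(-21095, 25539) = 4444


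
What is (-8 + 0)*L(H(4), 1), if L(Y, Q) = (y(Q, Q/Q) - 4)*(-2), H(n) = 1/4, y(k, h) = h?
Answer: -48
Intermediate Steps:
H(n) = ¼
L(Y, Q) = 6 (L(Y, Q) = (Q/Q - 4)*(-2) = (1 - 4)*(-2) = -3*(-2) = 6)
(-8 + 0)*L(H(4), 1) = (-8 + 0)*6 = -8*6 = -48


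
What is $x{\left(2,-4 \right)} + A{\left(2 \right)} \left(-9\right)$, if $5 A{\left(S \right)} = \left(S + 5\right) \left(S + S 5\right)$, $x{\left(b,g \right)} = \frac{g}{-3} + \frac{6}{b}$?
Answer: $- \frac{2203}{15} \approx -146.87$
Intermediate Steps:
$x{\left(b,g \right)} = \frac{6}{b} - \frac{g}{3}$ ($x{\left(b,g \right)} = g \left(- \frac{1}{3}\right) + \frac{6}{b} = - \frac{g}{3} + \frac{6}{b} = \frac{6}{b} - \frac{g}{3}$)
$A{\left(S \right)} = \frac{6 S \left(5 + S\right)}{5}$ ($A{\left(S \right)} = \frac{\left(S + 5\right) \left(S + S 5\right)}{5} = \frac{\left(5 + S\right) \left(S + 5 S\right)}{5} = \frac{\left(5 + S\right) 6 S}{5} = \frac{6 S \left(5 + S\right)}{5}$)
$x{\left(2,-4 \right)} + A{\left(2 \right)} \left(-9\right) = \left(\frac{6}{2} - - \frac{4}{3}\right) + \frac{6}{5} \cdot 2 \left(5 + 2\right) \left(-9\right) = \left(6 \cdot \frac{1}{2} + \frac{4}{3}\right) + \frac{6}{5} \cdot 2 \cdot 7 \left(-9\right) = \left(3 + \frac{4}{3}\right) + \frac{84}{5} \left(-9\right) = \frac{13}{3} - \frac{756}{5} = - \frac{2203}{15}$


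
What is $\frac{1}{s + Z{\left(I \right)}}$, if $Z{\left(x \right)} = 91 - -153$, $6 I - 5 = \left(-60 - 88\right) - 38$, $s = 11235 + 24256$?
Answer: $\frac{1}{35735} \approx 2.7984 \cdot 10^{-5}$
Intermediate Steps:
$s = 35491$
$I = - \frac{181}{6}$ ($I = \frac{5}{6} + \frac{\left(-60 - 88\right) - 38}{6} = \frac{5}{6} + \frac{-148 - 38}{6} = \frac{5}{6} + \frac{1}{6} \left(-186\right) = \frac{5}{6} - 31 = - \frac{181}{6} \approx -30.167$)
$Z{\left(x \right)} = 244$ ($Z{\left(x \right)} = 91 + 153 = 244$)
$\frac{1}{s + Z{\left(I \right)}} = \frac{1}{35491 + 244} = \frac{1}{35735}$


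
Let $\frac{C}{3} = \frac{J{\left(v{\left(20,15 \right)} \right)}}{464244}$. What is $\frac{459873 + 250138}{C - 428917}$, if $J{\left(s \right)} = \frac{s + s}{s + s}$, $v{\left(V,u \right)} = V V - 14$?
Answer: $- \frac{109872782228}{66374047915} \approx -1.6554$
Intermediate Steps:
$v{\left(V,u \right)} = -14 + V^{2}$ ($v{\left(V,u \right)} = V^{2} - 14 = -14 + V^{2}$)
$J{\left(s \right)} = 1$ ($J{\left(s \right)} = \frac{2 s}{2 s} = 2 s \frac{1}{2 s} = 1$)
$C = \frac{1}{154748}$ ($C = 3 \cdot 1 \cdot \frac{1}{464244} = 3 \cdot \frac{1}{464244} = \frac{1}{154748} \approx 6.4621 \cdot 10^{-6}$)
$\frac{459873 + 250138}{C - 428917} = \frac{459873 + 250138}{\frac{1}{154748} - 428917} = \frac{710011}{- \frac{66374047915}{154748}} = 710011 \left(- \frac{154748}{66374047915}\right) = - \frac{109872782228}{66374047915}$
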